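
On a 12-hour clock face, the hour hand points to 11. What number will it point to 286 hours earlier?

286 mod 12 = 10 (since 23·12 = 276).
11 − 10 → 1 on a 12-hour dial.

1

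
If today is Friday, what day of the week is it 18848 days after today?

Tuesday

18848 mod 7 = 4 (since 2692·7 = 18844).
Friday + 4 days → Tuesday.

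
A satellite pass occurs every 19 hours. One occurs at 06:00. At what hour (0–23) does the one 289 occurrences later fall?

1

289·19 = 5491.
5491 mod 24 = 19 (since 228·24 = 5472).
(6 + 19) mod 24 = 1.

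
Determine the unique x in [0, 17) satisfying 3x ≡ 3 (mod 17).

1

3⁻¹ ≡ 6 (mod 17) because 3·6 = 18 = 1·17 + 1.
Multiplying both sides by 6: x ≡ 6·3 = 18 ≡ 1 (mod 17).
Check: 3·1 = 3 = 0·17 + 3.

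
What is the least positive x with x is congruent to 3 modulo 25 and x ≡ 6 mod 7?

153

Since 7·18 ≡ 1 (mod 25), take x = 6 + 7·((3−6)·18 mod 25) = 6 + 7·21 = 153.
Check: 153 mod 25 = 3, 153 mod 7 = 6.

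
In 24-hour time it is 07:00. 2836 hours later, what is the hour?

2836 mod 24 = 4 (since 118·24 = 2832).
(7 + 4) mod 24 = 11.

11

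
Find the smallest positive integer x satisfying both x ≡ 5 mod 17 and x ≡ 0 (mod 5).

5

x ≡ 0 (mod 5) gives x ∈ {0, 5}.
The first of these with x mod 17 = 5 is 5.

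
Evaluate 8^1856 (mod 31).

Successive squares of 8 mod 31: 8^1≡8, 8^2≡2, 8^4≡4, 8^8≡16, 8^16≡8, 8^32≡2, 8^64≡4, 8^128≡16, 8^256≡8, 8^512≡2, 8^1024≡4.
Since 1856 = 64 + 256 + 512 + 1024 in binary, 8^1856 ≡ 4·8·2·4 ≡ 8 (mod 31).

8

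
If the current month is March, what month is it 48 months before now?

48 mod 12 = 0 (since 4·12 = 48).
March − 0 months → March.

March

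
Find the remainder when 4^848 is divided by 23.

4

Square-and-reduce mod 23: 4^1≡4, 4^2≡16, 4^4≡3, 4^8≡9, 4^16≡12, 4^32≡6, 4^64≡13, 4^128≡8, 4^256≡18, 4^512≡2.
848 = 16 + 64 + 256 + 512, so 4^848 ≡ 12·13·18·2 ≡ 4 (mod 23).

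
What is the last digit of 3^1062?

Last digits of 3^n: 3, 9, 7, 1 (period 4).
1062 leaves remainder 2 on division by 4, so 3^1062 ends in 9.

9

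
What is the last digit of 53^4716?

The units digit of 53^n cycles with period 4: 3, 9, 7, 1, …
4716 leaves remainder 0 on division by 4, so 53^4716 ends in 1.

1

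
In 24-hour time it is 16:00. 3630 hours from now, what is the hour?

22

Dividing 3630 by 24 gives quotient 151 and remainder 6.
(16 + 6) mod 24 = 22.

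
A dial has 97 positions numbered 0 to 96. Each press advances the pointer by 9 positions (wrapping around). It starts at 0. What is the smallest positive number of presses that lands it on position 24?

35

The inverse of 9 mod 97 is 54 (since 9·54 = 486 ≡ 1).
Multiplying both sides by 54: x ≡ 54·24 = 1296 ≡ 35 (mod 97).
Check: 9·35 = 315 = 3·97 + 24.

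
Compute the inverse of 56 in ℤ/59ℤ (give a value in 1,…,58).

56·39 = 2184 = 37·59 + 1, so 56⁻¹ ≡ 39 (mod 59).

39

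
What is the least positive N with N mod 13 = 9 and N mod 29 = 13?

x ≡ 9 (mod 13) gives x ∈ {9, 22, 35, 48, 61, 74, 87, 100}.
The first of these with x mod 29 = 13 is 100.

100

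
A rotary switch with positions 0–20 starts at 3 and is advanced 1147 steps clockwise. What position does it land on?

16

Dividing 1147 by 21 gives quotient 54 and remainder 13.
(3 + 13) mod 21 = 16.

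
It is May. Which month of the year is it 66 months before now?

November

66 mod 12 = 6 (since 5·12 = 60).
May − 6 months → November.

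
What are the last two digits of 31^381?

31

Square-and-reduce mod 100: 31^1≡31, 31^2≡61, 31^4≡21, 31^8≡41, 31^16≡81, 31^32≡61, 31^64≡21, 31^128≡41, 31^256≡81.
Since 381 = 1 + 4 + 8 + 16 + 32 + 64 + 256 in binary, 31^381 ≡ 31·21·41·81·61·21·81 ≡ 31 (mod 100).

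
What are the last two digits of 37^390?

By repeated squaring mod 100: 37^1≡37, 37^2≡69, 37^4≡61, 37^8≡21, 37^16≡41, 37^32≡81, 37^64≡61, 37^128≡21, 37^256≡41.
390 = 2 + 4 + 128 + 256, so 37^390 ≡ 69·61·21·41 ≡ 49 (mod 100).

49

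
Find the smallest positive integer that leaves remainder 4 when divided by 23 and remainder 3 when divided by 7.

73

x ≡ 3 (mod 7) gives x ∈ {3, 10, 17, 24, 31, 38, 45, 52, …}.
The first of these with x mod 23 = 4 is 73.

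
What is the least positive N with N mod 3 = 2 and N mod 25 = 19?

44

x ≡ 2 (mod 3) gives x ∈ {2, 5, 8, 11, 14, 17, 20, 23, …}.
The first of these with x mod 25 = 19 is 44.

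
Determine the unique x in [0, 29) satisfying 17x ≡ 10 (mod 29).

The inverse of 17 mod 29 is 12 (since 17·12 = 204 ≡ 1).
Multiplying both sides by 12: x ≡ 12·10 = 120 ≡ 4 (mod 29).

4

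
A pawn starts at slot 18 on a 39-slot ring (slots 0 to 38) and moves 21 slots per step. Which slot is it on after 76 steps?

15

76·21 = 1596.
Dividing 1596 by 39 gives quotient 40 and remainder 36.
(18 + 36) mod 39 = 15.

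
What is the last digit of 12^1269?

2

Last digits of 2^n: 2, 4, 8, 6 (period 4).
1269 mod 4 = 1, so the last digit matches 2^1 = 2.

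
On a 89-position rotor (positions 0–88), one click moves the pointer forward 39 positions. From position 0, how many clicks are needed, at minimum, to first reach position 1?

39·16 = 624 = 7·89 + 1, so 39⁻¹ ≡ 16 (mod 89).

16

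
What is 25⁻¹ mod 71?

54

71 = 2·25 + 21
25 = 1·21 + 4
21 = 5·4 + 1
4 = 4·1 + 0
Back-substituting gives 25·54 ≡ 1 (mod 71).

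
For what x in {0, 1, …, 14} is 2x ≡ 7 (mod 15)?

The inverse of 2 mod 15 is 8 (since 2·8 = 16 ≡ 1).
So x ≡ 8·7 = 56 ≡ 11 (mod 15).

11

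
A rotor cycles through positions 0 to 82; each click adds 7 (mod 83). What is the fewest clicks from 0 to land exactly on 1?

7·12 = 84 = 1·83 + 1, so 7⁻¹ ≡ 12 (mod 83).

12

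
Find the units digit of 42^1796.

6

Last digits of 2^n: 2, 4, 8, 6 (period 4).
1796 mod 4 = 0, so the last digit matches 2^4 = 6.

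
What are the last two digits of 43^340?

By repeated squaring mod 100: 43^1≡43, 43^2≡49, 43^4≡1, 43^8≡1, 43^16≡1, 43^32≡1, 43^64≡1, 43^128≡1, 43^256≡1.
Since 340 = 4 + 16 + 64 + 256 in binary, 43^340 ≡ 1·1·1·1 ≡ 1 (mod 100).

01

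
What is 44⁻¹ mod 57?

44·35 = 1540 = 27·57 + 1, so 44⁻¹ ≡ 35 (mod 57).

35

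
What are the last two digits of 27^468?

Successive squares of 27 mod 100: 27^1≡27, 27^2≡29, 27^4≡41, 27^8≡81, 27^16≡61, 27^32≡21, 27^64≡41, 27^128≡81, 27^256≡61.
468 = 4 + 16 + 64 + 128 + 256, so 27^468 ≡ 41·61·41·81·61 ≡ 81 (mod 100).

81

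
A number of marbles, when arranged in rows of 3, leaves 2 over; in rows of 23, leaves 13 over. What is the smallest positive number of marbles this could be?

x ≡ 2 (mod 3) gives x ∈ {2, 5, 8, 11, 14, 17, 20, 23, …}.
The first of these with x mod 23 = 13 is 59.

59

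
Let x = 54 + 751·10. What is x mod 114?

751·10 = 7510.
Dividing 7510 by 114 gives quotient 65 and remainder 100.
(54 + 100) mod 114 = 40.

40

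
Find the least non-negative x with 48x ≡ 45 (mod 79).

48⁻¹ ≡ 28 (mod 79) because 48·28 = 1344 = 17·79 + 1.
Multiplying both sides by 28: x ≡ 28·45 = 1260 ≡ 75 (mod 79).
Check: 48·75 = 3600 = 45·79 + 45.

75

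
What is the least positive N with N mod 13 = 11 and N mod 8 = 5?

37

x ≡ 5 (mod 8) gives x ∈ {5, 13, 21, 29, 37}.
The first of these with x mod 13 = 11 is 37.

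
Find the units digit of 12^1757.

2

The units digit of 12^n cycles with period 4: 2, 4, 8, 6, …
1757 mod 4 = 1, so the last digit matches 2^1 = 2.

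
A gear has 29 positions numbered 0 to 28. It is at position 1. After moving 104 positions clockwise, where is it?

104 − 3·29 = 17, so 104 ≡ 17 (mod 29).
(1 + 17) mod 29 = 18.

18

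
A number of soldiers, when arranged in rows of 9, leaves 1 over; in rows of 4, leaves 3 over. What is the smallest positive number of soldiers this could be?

x ≡ 3 (mod 4) gives x ∈ {3, 7, 11, 15, 19}.
The first of these with x mod 9 = 1 is 19.

19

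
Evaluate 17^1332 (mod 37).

1

Successive squares of 17 mod 37: 17^1≡17, 17^2≡30, 17^4≡12, 17^8≡33, 17^16≡16, 17^32≡34, 17^64≡9, 17^128≡7, 17^256≡12, 17^512≡33, 17^1024≡16.
Since 1332 = 4 + 16 + 32 + 256 + 1024 in binary, 17^1332 ≡ 12·16·34·12·16 ≡ 1 (mod 37).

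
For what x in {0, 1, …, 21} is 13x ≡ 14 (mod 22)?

18

The inverse of 13 mod 22 is 17 (since 13·17 = 221 ≡ 1).
So x ≡ 17·14 = 238 ≡ 18 (mod 22).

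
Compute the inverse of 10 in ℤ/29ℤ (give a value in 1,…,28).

3

29 = 2·10 + 9
10 = 1·9 + 1
9 = 9·1 + 0
Back-substituting gives 10·3 ≡ 1 (mod 29).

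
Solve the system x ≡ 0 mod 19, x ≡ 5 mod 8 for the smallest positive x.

Since 8·12 ≡ 1 (mod 19), take x = 5 + 8·((0−5)·12 mod 19) = 5 + 8·16 = 133.
Check: 133 mod 19 = 0, 133 mod 8 = 5.

133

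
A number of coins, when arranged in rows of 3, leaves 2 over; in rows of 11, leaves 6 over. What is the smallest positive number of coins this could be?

x ≡ 2 (mod 3) gives x ∈ {2, 5, 8, 11, 14, 17}.
The first of these with x mod 11 = 6 is 17.

17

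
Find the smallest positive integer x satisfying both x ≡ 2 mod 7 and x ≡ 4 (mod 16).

100

x ≡ 2 (mod 7) gives x ∈ {2, 9, 16, 23, 30, 37, 44, 51, …}.
The first of these with x mod 16 = 4 is 100.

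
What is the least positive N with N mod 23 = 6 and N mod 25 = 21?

x ≡ 6 (mod 23) gives x ∈ {6, 29, 52, 75, 98, 121}.
The first of these with x mod 25 = 21 is 121.

121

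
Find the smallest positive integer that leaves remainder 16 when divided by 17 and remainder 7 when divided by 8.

135

x ≡ 7 (mod 8) gives x ∈ {7, 15, 23, 31, 39, 47, 55, 63, …}.
The first of these with x mod 17 = 16 is 135.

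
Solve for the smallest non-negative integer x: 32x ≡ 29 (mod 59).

32⁻¹ ≡ 24 (mod 59) because 32·24 = 768 = 13·59 + 1.
Multiplying both sides by 24: x ≡ 24·29 = 696 ≡ 47 (mod 59).

47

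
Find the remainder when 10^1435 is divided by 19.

13

Successive squares of 10 mod 19: 10^1≡10, 10^2≡5, 10^4≡6, 10^8≡17, 10^16≡4, 10^32≡16, 10^64≡9, 10^128≡5, 10^256≡6, 10^512≡17, 10^1024≡4.
1435 = 1 + 2 + 8 + 16 + 128 + 256 + 1024, so 10^1435 ≡ 10·5·17·4·5·6·4 ≡ 13 (mod 19).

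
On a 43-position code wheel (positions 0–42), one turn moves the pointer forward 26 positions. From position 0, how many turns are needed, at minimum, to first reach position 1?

26·5 = 130 = 3·43 + 1, so 26⁻¹ ≡ 5 (mod 43).

5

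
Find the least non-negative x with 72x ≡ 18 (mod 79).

20

72⁻¹ ≡ 45 (mod 79) because 72·45 = 3240 = 41·79 + 1.
So x ≡ 45·18 = 810 ≡ 20 (mod 79).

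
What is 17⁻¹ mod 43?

38

43 = 2·17 + 9
17 = 1·9 + 8
9 = 1·8 + 1
8 = 8·1 + 0
Back-substituting gives 17·38 ≡ 1 (mod 43).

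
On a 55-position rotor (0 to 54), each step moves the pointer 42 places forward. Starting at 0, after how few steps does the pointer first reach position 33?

44

The inverse of 42 mod 55 is 38 (since 42·38 = 1596 ≡ 1).
Multiplying both sides by 38: x ≡ 38·33 = 1254 ≡ 44 (mod 55).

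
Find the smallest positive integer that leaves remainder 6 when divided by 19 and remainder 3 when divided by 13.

120

x ≡ 3 (mod 13) gives x ∈ {3, 16, 29, 42, 55, 68, 81, 94, …}.
The first of these with x mod 19 = 6 is 120.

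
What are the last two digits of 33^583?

By repeated squaring mod 100: 33^1≡33, 33^2≡89, 33^4≡21, 33^8≡41, 33^16≡81, 33^32≡61, 33^64≡21, 33^128≡41, 33^256≡81, 33^512≡61.
Since 583 = 1 + 2 + 4 + 64 + 512 in binary, 33^583 ≡ 33·89·21·21·61 ≡ 37 (mod 100).

37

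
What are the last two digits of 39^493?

By repeated squaring mod 100: 39^1≡39, 39^2≡21, 39^4≡41, 39^8≡81, 39^16≡61, 39^32≡21, 39^64≡41, 39^128≡81, 39^256≡61.
Since 493 = 1 + 4 + 8 + 32 + 64 + 128 + 256 in binary, 39^493 ≡ 39·41·81·21·41·81·61 ≡ 19 (mod 100).

19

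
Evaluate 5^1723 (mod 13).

Square-and-reduce mod 13: 5^1≡5, 5^2≡12, 5^4≡1, 5^8≡1, 5^16≡1, 5^32≡1, 5^64≡1, 5^128≡1, 5^256≡1, 5^512≡1, 5^1024≡1.
1723 = 1 + 2 + 8 + 16 + 32 + 128 + 512 + 1024, so 5^1723 ≡ 5·12·1·1·1·1·1·1 ≡ 8 (mod 13).

8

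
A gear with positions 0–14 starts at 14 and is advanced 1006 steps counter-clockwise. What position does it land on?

13

1006 mod 15 = 1 (since 67·15 = 1005).
(14 − 1) mod 15 = 13.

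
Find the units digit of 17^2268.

Powers of 7 mod 10 repeat with period 4: 7, 9, 3, 1.
2268 mod 4 = 0, so the last digit matches 7^4 = 1.

1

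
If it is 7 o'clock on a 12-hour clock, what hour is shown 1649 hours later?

12

1649 = 137·12 + 5, so 1649 mod 12 = 5.
7 + 5 → 12 on a 12-hour dial.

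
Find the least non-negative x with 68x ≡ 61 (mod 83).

The inverse of 68 mod 83 is 11 (since 68·11 = 748 ≡ 1).
Multiplying both sides by 11: x ≡ 11·61 = 671 ≡ 7 (mod 83).
Check: 68·7 = 476 = 5·83 + 61.

7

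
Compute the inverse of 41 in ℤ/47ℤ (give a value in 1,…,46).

39

47 = 1·41 + 6
41 = 6·6 + 5
6 = 1·5 + 1
5 = 5·1 + 0
Back-substituting gives 41·39 ≡ 1 (mod 47).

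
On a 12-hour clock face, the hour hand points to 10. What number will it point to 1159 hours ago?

1159 = 96·12 + 7, so 1159 mod 12 = 7.
10 − 7 → 3 on a 12-hour dial.

3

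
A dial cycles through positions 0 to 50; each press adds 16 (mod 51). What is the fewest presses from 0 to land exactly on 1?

16

51 = 3·16 + 3
16 = 5·3 + 1
3 = 3·1 + 0
Back-substituting gives 16·16 ≡ 1 (mod 51).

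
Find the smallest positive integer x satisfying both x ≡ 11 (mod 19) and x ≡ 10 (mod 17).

x ≡ 10 (mod 17) gives x ∈ {10, 27, 44, 61, 78, 95, 112, 129, …}.
The first of these with x mod 19 = 11 is 163.

163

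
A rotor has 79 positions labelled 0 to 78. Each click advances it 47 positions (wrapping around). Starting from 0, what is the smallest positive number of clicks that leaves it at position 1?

47·37 = 1739 = 22·79 + 1, so 47⁻¹ ≡ 37 (mod 79).

37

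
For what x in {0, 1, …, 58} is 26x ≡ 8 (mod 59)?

23

26⁻¹ ≡ 25 (mod 59) because 26·25 = 650 = 11·59 + 1.
So x ≡ 25·8 = 200 ≡ 23 (mod 59).
Check: 26·23 = 598 = 10·59 + 8.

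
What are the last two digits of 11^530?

By repeated squaring mod 100: 11^1≡11, 11^2≡21, 11^4≡41, 11^8≡81, 11^16≡61, 11^32≡21, 11^64≡41, 11^128≡81, 11^256≡61, 11^512≡21.
Since 530 = 2 + 16 + 512 in binary, 11^530 ≡ 21·61·21 ≡ 1 (mod 100).

01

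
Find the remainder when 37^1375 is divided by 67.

37

By repeated squaring mod 67: 37^1≡37, 37^2≡29, 37^4≡37, 37^8≡29, 37^16≡37, 37^32≡29, 37^64≡37, 37^128≡29, 37^256≡37, 37^512≡29, 37^1024≡37.
1375 = 1 + 2 + 4 + 8 + 16 + 64 + 256 + 1024, so 37^1375 ≡ 37·29·37·29·37·37·37·37 ≡ 37 (mod 67).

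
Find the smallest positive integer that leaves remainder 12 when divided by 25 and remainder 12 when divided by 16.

12

x ≡ 12 (mod 16) gives x ∈ {12}.
The first of these with x mod 25 = 12 is 12.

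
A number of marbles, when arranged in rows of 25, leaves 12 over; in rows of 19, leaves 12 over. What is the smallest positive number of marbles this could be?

x ≡ 12 (mod 19) gives x ∈ {12}.
The first of these with x mod 25 = 12 is 12.

12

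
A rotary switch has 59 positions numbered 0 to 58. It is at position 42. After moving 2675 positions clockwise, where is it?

3

2675 mod 59 = 20 (since 45·59 = 2655).
(42 + 20) mod 59 = 3.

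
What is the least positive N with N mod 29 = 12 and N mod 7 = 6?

Since 7·25 ≡ 1 (mod 29), take x = 6 + 7·((12−6)·25 mod 29) = 6 + 7·5 = 41.
Check: 41 mod 29 = 12, 41 mod 7 = 6.

41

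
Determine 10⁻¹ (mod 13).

13 = 1·10 + 3
10 = 3·3 + 1
3 = 3·1 + 0
Back-substituting gives 10·4 ≡ 1 (mod 13).

4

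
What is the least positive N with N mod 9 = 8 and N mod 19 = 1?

x ≡ 8 (mod 9) gives x ∈ {8, 17, 26, 35, 44, 53, 62, 71, …}.
The first of these with x mod 19 = 1 is 134.

134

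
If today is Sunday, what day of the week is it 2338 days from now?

2338 − 334·7 = 0, so 2338 ≡ 0 (mod 7).
Sunday + 0 days → Sunday.

Sunday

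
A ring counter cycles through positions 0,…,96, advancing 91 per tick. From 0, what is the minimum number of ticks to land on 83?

67

91⁻¹ ≡ 16 (mod 97) because 91·16 = 1456 = 15·97 + 1.
So x ≡ 16·83 = 1328 ≡ 67 (mod 97).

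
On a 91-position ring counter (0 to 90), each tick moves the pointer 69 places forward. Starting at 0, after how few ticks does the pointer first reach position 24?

69⁻¹ ≡ 62 (mod 91) because 69·62 = 4278 = 47·91 + 1.
Multiplying both sides by 62: x ≡ 62·24 = 1488 ≡ 32 (mod 91).

32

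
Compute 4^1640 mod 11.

1

Successive squares of 4 mod 11: 4^1≡4, 4^2≡5, 4^4≡3, 4^8≡9, 4^16≡4, 4^32≡5, 4^64≡3, 4^128≡9, 4^256≡4, 4^512≡5, 4^1024≡3.
Since 1640 = 8 + 32 + 64 + 512 + 1024 in binary, 4^1640 ≡ 9·5·3·5·3 ≡ 1 (mod 11).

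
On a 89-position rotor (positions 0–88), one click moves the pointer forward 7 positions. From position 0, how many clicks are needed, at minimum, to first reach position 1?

51

89 = 12·7 + 5
7 = 1·5 + 2
5 = 2·2 + 1
2 = 2·1 + 0
Back-substituting gives 7·51 ≡ 1 (mod 89).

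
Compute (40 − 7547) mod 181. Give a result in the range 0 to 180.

95

7547 − 41·181 = 126, so 7547 ≡ 126 (mod 181).
(40 − 126) mod 181 = 95.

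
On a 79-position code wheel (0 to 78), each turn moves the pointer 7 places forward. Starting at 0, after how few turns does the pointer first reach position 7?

1

The inverse of 7 mod 79 is 34 (since 7·34 = 238 ≡ 1).
So x ≡ 34·7 = 238 ≡ 1 (mod 79).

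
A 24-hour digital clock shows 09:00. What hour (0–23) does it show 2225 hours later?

2

2225 mod 24 = 17 (since 92·24 = 2208).
(9 + 17) mod 24 = 2.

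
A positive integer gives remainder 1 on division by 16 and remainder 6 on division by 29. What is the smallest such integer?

Since 29·5 ≡ 1 (mod 16), take x = 6 + 29·((1−6)·5 mod 16) = 6 + 29·7 = 209.
Check: 209 mod 16 = 1, 209 mod 29 = 6.

209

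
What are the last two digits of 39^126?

By repeated squaring mod 100: 39^1≡39, 39^2≡21, 39^4≡41, 39^8≡81, 39^16≡61, 39^32≡21, 39^64≡41.
Since 126 = 2 + 4 + 8 + 16 + 32 + 64 in binary, 39^126 ≡ 21·41·81·61·21·41 ≡ 61 (mod 100).

61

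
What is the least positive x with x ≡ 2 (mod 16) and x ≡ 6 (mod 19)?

Since 19·11 ≡ 1 (mod 16), take x = 6 + 19·((2−6)·11 mod 16) = 6 + 19·4 = 82.
Check: 82 mod 16 = 2, 82 mod 19 = 6.

82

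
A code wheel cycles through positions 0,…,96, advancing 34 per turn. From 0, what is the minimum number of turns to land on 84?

31

34⁻¹ ≡ 20 (mod 97) because 34·20 = 680 = 7·97 + 1.
So x ≡ 20·84 = 1680 ≡ 31 (mod 97).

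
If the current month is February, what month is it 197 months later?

Dividing 197 by 12 gives quotient 16 and remainder 5.
February + 5 months → July.

July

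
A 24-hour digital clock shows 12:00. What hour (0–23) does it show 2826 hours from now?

2826 = 117·24 + 18, so 2826 mod 24 = 18.
(12 + 18) mod 24 = 6.

6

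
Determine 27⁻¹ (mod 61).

61 = 2·27 + 7
27 = 3·7 + 6
7 = 1·6 + 1
6 = 6·1 + 0
Back-substituting gives 27·52 ≡ 1 (mod 61).

52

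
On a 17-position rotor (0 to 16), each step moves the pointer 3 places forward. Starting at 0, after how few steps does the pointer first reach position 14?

16

The inverse of 3 mod 17 is 6 (since 3·6 = 18 ≡ 1).
Multiplying both sides by 6: x ≡ 6·14 = 84 ≡ 16 (mod 17).
Check: 3·16 = 48 = 2·17 + 14.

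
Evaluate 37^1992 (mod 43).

Successive squares of 37 mod 43: 37^1≡37, 37^2≡36, 37^4≡6, 37^8≡36, 37^16≡6, 37^32≡36, 37^64≡6, 37^128≡36, 37^256≡6, 37^512≡36, 37^1024≡6.
1992 = 8 + 64 + 128 + 256 + 512 + 1024, so 37^1992 ≡ 36·6·36·6·36·6 ≡ 1 (mod 43).

1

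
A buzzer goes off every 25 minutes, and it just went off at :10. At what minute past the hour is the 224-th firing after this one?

30

224·25 = 5600.
5600 = 93·60 + 20, so 5600 mod 60 = 20.
(10 + 20) mod 60 = 30.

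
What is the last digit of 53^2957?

Powers of 3 mod 10 repeat with period 4: 3, 9, 7, 1.
2957 mod 4 = 1, so the last digit matches 3^1 = 3.

3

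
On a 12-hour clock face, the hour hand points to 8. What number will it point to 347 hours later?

347 = 28·12 + 11, so 347 mod 12 = 11.
8 + 11 → 7 on a 12-hour dial.

7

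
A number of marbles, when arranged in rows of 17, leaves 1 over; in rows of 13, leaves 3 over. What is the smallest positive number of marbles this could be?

x ≡ 3 (mod 13) gives x ∈ {3, 16, 29, 42, 55, 68, 81, 94, …}.
The first of these with x mod 17 = 1 is 120.

120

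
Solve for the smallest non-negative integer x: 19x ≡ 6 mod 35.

4

The inverse of 19 mod 35 is 24 (since 19·24 = 456 ≡ 1).
Multiplying both sides by 24: x ≡ 24·6 = 144 ≡ 4 (mod 35).
Check: 19·4 = 76 = 2·35 + 6.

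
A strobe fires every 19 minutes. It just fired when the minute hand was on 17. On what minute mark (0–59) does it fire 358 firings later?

39

358·19 = 6802.
6802 mod 60 = 22 (since 113·60 = 6780).
(17 + 22) mod 60 = 39.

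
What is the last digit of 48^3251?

The units digit of 48^n cycles with period 4: 8, 4, 2, 6, …
3251 mod 4 = 3, so the last digit matches 8^3 = 2.

2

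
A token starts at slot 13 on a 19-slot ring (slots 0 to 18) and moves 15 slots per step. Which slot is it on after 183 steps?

183·15 = 2745.
2745 = 144·19 + 9, so 2745 mod 19 = 9.
(13 + 9) mod 19 = 3.

3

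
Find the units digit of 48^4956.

Powers of 8 mod 10 repeat with period 4: 8, 4, 2, 6.
4956 mod 4 = 0, so the last digit matches 8^4 = 6.

6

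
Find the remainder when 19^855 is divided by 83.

By repeated squaring mod 83: 19^1≡19, 19^2≡29, 19^4≡11, 19^8≡38, 19^16≡33, 19^32≡10, 19^64≡17, 19^128≡40, 19^256≡23, 19^512≡31.
Since 855 = 1 + 2 + 4 + 16 + 64 + 256 + 512 in binary, 19^855 ≡ 19·29·11·33·17·23·31 ≡ 32 (mod 83).

32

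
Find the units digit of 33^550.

The units digit of 33^n cycles with period 4: 3, 9, 7, 1, …
550 leaves remainder 2 on division by 4, so 33^550 ends in 9.

9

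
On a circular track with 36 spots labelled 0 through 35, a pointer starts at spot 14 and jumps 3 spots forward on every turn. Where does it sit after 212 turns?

212·3 = 636.
636 mod 36 = 24 (since 17·36 = 612).
(14 + 24) mod 36 = 2.

2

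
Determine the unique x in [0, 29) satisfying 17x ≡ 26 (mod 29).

The inverse of 17 mod 29 is 12 (since 17·12 = 204 ≡ 1).
So x ≡ 12·26 = 312 ≡ 22 (mod 29).
Check: 17·22 = 374 = 12·29 + 26.

22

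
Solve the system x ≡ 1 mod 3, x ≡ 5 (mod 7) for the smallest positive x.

19

x ≡ 1 (mod 3) gives x ∈ {1, 4, 7, 10, 13, 16, 19}.
The first of these with x mod 7 = 5 is 19.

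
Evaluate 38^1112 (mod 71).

10

Successive squares of 38 mod 71: 38^1≡38, 38^2≡24, 38^4≡8, 38^8≡64, 38^16≡49, 38^32≡58, 38^64≡27, 38^128≡19, 38^256≡6, 38^512≡36, 38^1024≡18.
Since 1112 = 8 + 16 + 64 + 1024 in binary, 38^1112 ≡ 64·49·27·18 ≡ 10 (mod 71).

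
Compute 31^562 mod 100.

Square-and-reduce mod 100: 31^1≡31, 31^2≡61, 31^4≡21, 31^8≡41, 31^16≡81, 31^32≡61, 31^64≡21, 31^128≡41, 31^256≡81, 31^512≡61.
562 = 2 + 16 + 32 + 512, so 31^562 ≡ 61·81·61·61 ≡ 61 (mod 100).

61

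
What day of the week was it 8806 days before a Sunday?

8806 − 1258·7 = 0, so 8806 ≡ 0 (mod 7).
Sunday − 0 days → Sunday.

Sunday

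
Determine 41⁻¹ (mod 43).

21

41·21 = 861 = 20·43 + 1, so 41⁻¹ ≡ 21 (mod 43).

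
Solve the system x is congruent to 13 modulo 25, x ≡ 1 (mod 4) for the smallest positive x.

13

x ≡ 1 (mod 4) gives x ∈ {1, 5, 9, 13}.
The first of these with x mod 25 = 13 is 13.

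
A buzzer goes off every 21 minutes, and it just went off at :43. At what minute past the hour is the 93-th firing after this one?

16

93·21 = 1953.
1953 = 32·60 + 33, so 1953 mod 60 = 33.
(43 + 33) mod 60 = 16.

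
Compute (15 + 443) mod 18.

8

443 − 24·18 = 11, so 443 ≡ 11 (mod 18).
(15 + 11) mod 18 = 8.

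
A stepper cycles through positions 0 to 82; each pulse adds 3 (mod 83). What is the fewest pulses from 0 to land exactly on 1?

28

3·28 = 84 = 1·83 + 1, so 3⁻¹ ≡ 28 (mod 83).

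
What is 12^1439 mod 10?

Last digits of 2^n: 2, 4, 8, 6 (period 4).
1439 leaves remainder 3 on division by 4, so 12^1439 ends in 8.

8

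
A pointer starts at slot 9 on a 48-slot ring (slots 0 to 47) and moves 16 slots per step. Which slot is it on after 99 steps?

9

99·16 = 1584.
1584 = 33·48 + 0, so 1584 mod 48 = 0.
(9 + 0) mod 48 = 9.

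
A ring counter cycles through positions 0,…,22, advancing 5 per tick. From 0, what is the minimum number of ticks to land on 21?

The inverse of 5 mod 23 is 14 (since 5·14 = 70 ≡ 1).
So x ≡ 14·21 = 294 ≡ 18 (mod 23).

18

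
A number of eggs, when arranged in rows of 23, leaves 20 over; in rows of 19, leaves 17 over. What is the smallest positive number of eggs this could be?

112

x ≡ 17 (mod 19) gives x ∈ {17, 36, 55, 74, 93, 112}.
The first of these with x mod 23 = 20 is 112.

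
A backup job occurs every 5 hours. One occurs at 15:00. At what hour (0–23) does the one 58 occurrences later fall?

58·5 = 290.
290 − 12·24 = 2, so 290 ≡ 2 (mod 24).
(15 + 2) mod 24 = 17.

17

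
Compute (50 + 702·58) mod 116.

50

702·58 = 40716.
Dividing 40716 by 116 gives quotient 351 and remainder 0.
(50 + 0) mod 116 = 50.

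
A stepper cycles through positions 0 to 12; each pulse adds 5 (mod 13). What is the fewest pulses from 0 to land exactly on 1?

8

5·8 = 40 = 3·13 + 1, so 5⁻¹ ≡ 8 (mod 13).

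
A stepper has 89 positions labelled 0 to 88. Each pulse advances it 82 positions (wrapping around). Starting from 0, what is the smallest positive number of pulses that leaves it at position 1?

38

89 = 1·82 + 7
82 = 11·7 + 5
7 = 1·5 + 2
5 = 2·2 + 1
2 = 2·1 + 0
Back-substituting gives 82·38 ≡ 1 (mod 89).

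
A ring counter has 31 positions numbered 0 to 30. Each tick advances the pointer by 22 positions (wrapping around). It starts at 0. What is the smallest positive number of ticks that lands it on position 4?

3

The inverse of 22 mod 31 is 24 (since 22·24 = 528 ≡ 1).
So x ≡ 24·4 = 96 ≡ 3 (mod 31).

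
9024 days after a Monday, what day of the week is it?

Tuesday

9024 = 1289·7 + 1, so 9024 mod 7 = 1.
Monday + 1 day → Tuesday.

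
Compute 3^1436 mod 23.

Square-and-reduce mod 23: 3^1≡3, 3^2≡9, 3^4≡12, 3^8≡6, 3^16≡13, 3^32≡8, 3^64≡18, 3^128≡2, 3^256≡4, 3^512≡16, 3^1024≡3.
Since 1436 = 4 + 8 + 16 + 128 + 256 + 1024 in binary, 3^1436 ≡ 12·6·13·2·4·3 ≡ 16 (mod 23).

16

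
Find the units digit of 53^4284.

Last digits of 3^n: 3, 9, 7, 1 (period 4).
4284 mod 4 = 0, so the last digit matches 3^4 = 1.

1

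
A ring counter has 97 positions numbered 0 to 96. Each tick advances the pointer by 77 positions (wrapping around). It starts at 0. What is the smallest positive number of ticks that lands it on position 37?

3

77⁻¹ ≡ 63 (mod 97) because 77·63 = 4851 = 50·97 + 1.
So x ≡ 63·37 = 2331 ≡ 3 (mod 97).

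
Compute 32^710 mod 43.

41

Square-and-reduce mod 43: 32^1≡32, 32^2≡35, 32^4≡21, 32^8≡11, 32^16≡35, 32^32≡21, 32^64≡11, 32^128≡35, 32^256≡21, 32^512≡11.
710 = 2 + 4 + 64 + 128 + 512, so 32^710 ≡ 35·21·11·35·11 ≡ 41 (mod 43).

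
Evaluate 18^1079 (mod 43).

Successive squares of 18 mod 43: 18^1≡18, 18^2≡23, 18^4≡13, 18^8≡40, 18^16≡9, 18^32≡38, 18^64≡25, 18^128≡23, 18^256≡13, 18^512≡40, 18^1024≡9.
1079 = 1 + 2 + 4 + 16 + 32 + 1024, so 18^1079 ≡ 18·23·13·9·38·9 ≡ 3 (mod 43).

3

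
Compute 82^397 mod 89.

By repeated squaring mod 89: 82^1≡82, 82^2≡49, 82^4≡87, 82^8≡4, 82^16≡16, 82^32≡78, 82^64≡32, 82^128≡45, 82^256≡67.
397 = 1 + 4 + 8 + 128 + 256, so 82^397 ≡ 82·87·4·45·67 ≡ 7 (mod 89).

7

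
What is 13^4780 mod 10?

1

Powers of 3 mod 10 repeat with period 4: 3, 9, 7, 1.
4780 mod 4 = 0, so the last digit matches 3^4 = 1.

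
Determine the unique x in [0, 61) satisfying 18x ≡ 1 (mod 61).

17

The inverse of 18 mod 61 is 17 (since 18·17 = 306 ≡ 1).
So x ≡ 17·1 = 17 ≡ 17 (mod 61).
Check: 18·17 = 306 = 5·61 + 1.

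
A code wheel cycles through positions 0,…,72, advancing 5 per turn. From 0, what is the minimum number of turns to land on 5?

1

5⁻¹ ≡ 44 (mod 73) because 5·44 = 220 = 3·73 + 1.
Multiplying both sides by 44: x ≡ 44·5 = 220 ≡ 1 (mod 73).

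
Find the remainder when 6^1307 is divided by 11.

8

Square-and-reduce mod 11: 6^1≡6, 6^2≡3, 6^4≡9, 6^8≡4, 6^16≡5, 6^32≡3, 6^64≡9, 6^128≡4, 6^256≡5, 6^512≡3, 6^1024≡9.
1307 = 1 + 2 + 8 + 16 + 256 + 1024, so 6^1307 ≡ 6·3·4·5·5·9 ≡ 8 (mod 11).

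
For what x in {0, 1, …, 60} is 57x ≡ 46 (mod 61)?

57⁻¹ ≡ 15 (mod 61) because 57·15 = 855 = 14·61 + 1.
So x ≡ 15·46 = 690 ≡ 19 (mod 61).

19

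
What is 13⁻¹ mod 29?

9

29 = 2·13 + 3
13 = 4·3 + 1
3 = 3·1 + 0
Back-substituting gives 13·9 ≡ 1 (mod 29).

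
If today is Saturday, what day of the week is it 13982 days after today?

13982 mod 7 = 3 (since 1997·7 = 13979).
Saturday + 3 days → Tuesday.

Tuesday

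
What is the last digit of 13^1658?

Powers of 3 mod 10 repeat with period 4: 3, 9, 7, 1.
1658 leaves remainder 2 on division by 4, so 13^1658 ends in 9.

9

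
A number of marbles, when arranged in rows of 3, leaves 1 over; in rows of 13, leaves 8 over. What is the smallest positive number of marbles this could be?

x ≡ 1 (mod 3) gives x ∈ {1, 4, 7, 10, 13, 16, 19, 22, …}.
The first of these with x mod 13 = 8 is 34.

34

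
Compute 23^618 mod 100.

By repeated squaring mod 100: 23^1≡23, 23^2≡29, 23^4≡41, 23^8≡81, 23^16≡61, 23^32≡21, 23^64≡41, 23^128≡81, 23^256≡61, 23^512≡21.
618 = 2 + 8 + 32 + 64 + 512, so 23^618 ≡ 29·81·21·41·21 ≡ 69 (mod 100).

69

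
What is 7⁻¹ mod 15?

13

7·13 = 91 = 6·15 + 1, so 7⁻¹ ≡ 13 (mod 15).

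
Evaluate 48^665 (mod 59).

20

Square-and-reduce mod 59: 48^1≡48, 48^2≡3, 48^4≡9, 48^8≡22, 48^16≡12, 48^32≡26, 48^64≡27, 48^128≡21, 48^256≡28, 48^512≡17.
Since 665 = 1 + 8 + 16 + 128 + 512 in binary, 48^665 ≡ 48·22·12·21·17 ≡ 20 (mod 59).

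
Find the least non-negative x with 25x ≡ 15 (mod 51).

25⁻¹ ≡ 49 (mod 51) because 25·49 = 1225 = 24·51 + 1.
So x ≡ 49·15 = 735 ≡ 21 (mod 51).

21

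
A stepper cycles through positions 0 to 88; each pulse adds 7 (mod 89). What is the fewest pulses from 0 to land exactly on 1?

89 = 12·7 + 5
7 = 1·5 + 2
5 = 2·2 + 1
2 = 2·1 + 0
Back-substituting gives 7·51 ≡ 1 (mod 89).

51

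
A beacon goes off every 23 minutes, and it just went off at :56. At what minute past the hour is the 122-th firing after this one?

122·23 = 2806.
2806 mod 60 = 46 (since 46·60 = 2760).
(56 + 46) mod 60 = 42.

42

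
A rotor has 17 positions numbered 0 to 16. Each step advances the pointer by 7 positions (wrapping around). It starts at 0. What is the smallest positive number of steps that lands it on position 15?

7

The inverse of 7 mod 17 is 5 (since 7·5 = 35 ≡ 1).
So x ≡ 5·15 = 75 ≡ 7 (mod 17).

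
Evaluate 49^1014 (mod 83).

63

Square-and-reduce mod 83: 49^1≡49, 49^2≡77, 49^4≡36, 49^8≡51, 49^16≡28, 49^32≡37, 49^64≡41, 49^128≡21, 49^256≡26, 49^512≡12.
Since 1014 = 2 + 4 + 16 + 32 + 64 + 128 + 256 + 512 in binary, 49^1014 ≡ 77·36·28·37·41·21·26·12 ≡ 63 (mod 83).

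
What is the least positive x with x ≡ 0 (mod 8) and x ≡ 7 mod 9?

x ≡ 0 (mod 8) gives x ∈ {0, 8, 16}.
The first of these with x mod 9 = 7 is 16.

16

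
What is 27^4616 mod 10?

1

Last digits of 7^n: 7, 9, 3, 1 (period 4).
4616 mod 4 = 0, so the last digit matches 7^4 = 1.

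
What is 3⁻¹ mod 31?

31 = 10·3 + 1
3 = 3·1 + 0
Back-substituting gives 3·21 ≡ 1 (mod 31).

21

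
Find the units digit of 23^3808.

The units digit of 23^n cycles with period 4: 3, 9, 7, 1, …
3808 mod 4 = 0, so the last digit matches 3^4 = 1.

1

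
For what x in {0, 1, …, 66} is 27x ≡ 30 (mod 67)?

16

The inverse of 27 mod 67 is 5 (since 27·5 = 135 ≡ 1).
Multiplying both sides by 5: x ≡ 5·30 = 150 ≡ 16 (mod 67).
Check: 27·16 = 432 = 6·67 + 30.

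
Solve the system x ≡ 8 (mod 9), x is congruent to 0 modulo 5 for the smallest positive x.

35

x ≡ 0 (mod 5) gives x ∈ {0, 5, 10, 15, 20, 25, 30, 35}.
The first of these with x mod 9 = 8 is 35.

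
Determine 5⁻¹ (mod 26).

26 = 5·5 + 1
5 = 5·1 + 0
Back-substituting gives 5·21 ≡ 1 (mod 26).

21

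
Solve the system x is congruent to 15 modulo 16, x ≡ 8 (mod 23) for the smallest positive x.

31

Since 23·7 ≡ 1 (mod 16), take x = 8 + 23·((15−8)·7 mod 16) = 8 + 23·1 = 31.
Check: 31 mod 16 = 15, 31 mod 23 = 8.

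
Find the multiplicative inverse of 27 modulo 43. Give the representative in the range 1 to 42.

8

43 = 1·27 + 16
27 = 1·16 + 11
16 = 1·11 + 5
11 = 2·5 + 1
5 = 5·1 + 0
Back-substituting gives 27·8 ≡ 1 (mod 43).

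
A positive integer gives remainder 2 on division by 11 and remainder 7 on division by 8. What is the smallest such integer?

79

x ≡ 7 (mod 8) gives x ∈ {7, 15, 23, 31, 39, 47, 55, 63, …}.
The first of these with x mod 11 = 2 is 79.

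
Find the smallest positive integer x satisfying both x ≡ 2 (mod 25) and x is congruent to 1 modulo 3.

52

x ≡ 1 (mod 3) gives x ∈ {1, 4, 7, 10, 13, 16, 19, 22, …}.
The first of these with x mod 25 = 2 is 52.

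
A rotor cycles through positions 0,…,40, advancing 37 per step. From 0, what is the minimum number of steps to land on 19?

26

The inverse of 37 mod 41 is 10 (since 37·10 = 370 ≡ 1).
Multiplying both sides by 10: x ≡ 10·19 = 190 ≡ 26 (mod 41).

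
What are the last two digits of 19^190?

Successive squares of 19 mod 100: 19^1≡19, 19^2≡61, 19^4≡21, 19^8≡41, 19^16≡81, 19^32≡61, 19^64≡21, 19^128≡41.
Since 190 = 2 + 4 + 8 + 16 + 32 + 128 in binary, 19^190 ≡ 61·21·41·81·61·41 ≡ 1 (mod 100).

01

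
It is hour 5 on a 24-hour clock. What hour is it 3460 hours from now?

9

3460 = 144·24 + 4, so 3460 mod 24 = 4.
(5 + 4) mod 24 = 9.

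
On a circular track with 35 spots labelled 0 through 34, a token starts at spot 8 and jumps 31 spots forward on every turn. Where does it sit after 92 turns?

25

92·31 = 2852.
2852 mod 35 = 17 (since 81·35 = 2835).
(8 + 17) mod 35 = 25.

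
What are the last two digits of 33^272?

By repeated squaring mod 100: 33^1≡33, 33^2≡89, 33^4≡21, 33^8≡41, 33^16≡81, 33^32≡61, 33^64≡21, 33^128≡41, 33^256≡81.
272 = 16 + 256, so 33^272 ≡ 81·81 ≡ 61 (mod 100).

61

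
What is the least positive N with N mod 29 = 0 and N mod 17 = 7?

x ≡ 7 (mod 17) gives x ∈ {7, 24, 41, 58}.
The first of these with x mod 29 = 0 is 58.

58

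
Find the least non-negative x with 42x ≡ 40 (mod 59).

15

The inverse of 42 mod 59 is 52 (since 42·52 = 2184 ≡ 1).
Multiplying both sides by 52: x ≡ 52·40 = 2080 ≡ 15 (mod 59).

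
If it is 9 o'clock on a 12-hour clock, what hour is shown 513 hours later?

6

Dividing 513 by 12 gives quotient 42 and remainder 9.
9 + 9 → 6 on a 12-hour dial.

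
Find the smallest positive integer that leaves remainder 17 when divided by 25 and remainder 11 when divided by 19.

467

x ≡ 11 (mod 19) gives x ∈ {11, 30, 49, 68, 87, 106, 125, 144, …}.
The first of these with x mod 25 = 17 is 467.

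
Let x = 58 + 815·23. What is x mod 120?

83

815·23 = 18745.
Dividing 18745 by 120 gives quotient 156 and remainder 25.
(58 + 25) mod 120 = 83.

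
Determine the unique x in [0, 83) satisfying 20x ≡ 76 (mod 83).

20⁻¹ ≡ 54 (mod 83) because 20·54 = 1080 = 13·83 + 1.
So x ≡ 54·76 = 4104 ≡ 37 (mod 83).
Check: 20·37 = 740 = 8·83 + 76.

37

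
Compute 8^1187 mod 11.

2

By repeated squaring mod 11: 8^1≡8, 8^2≡9, 8^4≡4, 8^8≡5, 8^16≡3, 8^32≡9, 8^64≡4, 8^128≡5, 8^256≡3, 8^512≡9, 8^1024≡4.
Since 1187 = 1 + 2 + 32 + 128 + 1024 in binary, 8^1187 ≡ 8·9·9·5·4 ≡ 2 (mod 11).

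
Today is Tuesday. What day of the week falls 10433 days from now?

10433 mod 7 = 3 (since 1490·7 = 10430).
Tuesday + 3 days → Friday.

Friday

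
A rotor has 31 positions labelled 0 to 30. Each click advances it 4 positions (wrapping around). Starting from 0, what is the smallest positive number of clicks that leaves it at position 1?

8

4·8 = 32 = 1·31 + 1, so 4⁻¹ ≡ 8 (mod 31).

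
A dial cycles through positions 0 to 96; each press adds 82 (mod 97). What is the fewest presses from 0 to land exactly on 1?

97 = 1·82 + 15
82 = 5·15 + 7
15 = 2·7 + 1
7 = 7·1 + 0
Back-substituting gives 82·84 ≡ 1 (mod 97).

84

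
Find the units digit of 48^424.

The units digit of 48^n cycles with period 4: 8, 4, 2, 6, …
424 mod 4 = 0, so the last digit matches 8^4 = 6.

6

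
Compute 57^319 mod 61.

12

Successive squares of 57 mod 61: 57^1≡57, 57^2≡16, 57^4≡12, 57^8≡22, 57^16≡57, 57^32≡16, 57^64≡12, 57^128≡22, 57^256≡57.
319 = 1 + 2 + 4 + 8 + 16 + 32 + 256, so 57^319 ≡ 57·16·12·22·57·16·57 ≡ 12 (mod 61).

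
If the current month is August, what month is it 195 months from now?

195 mod 12 = 3 (since 16·12 = 192).
August + 3 months → November.

November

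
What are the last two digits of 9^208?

Successive squares of 9 mod 100: 9^1≡9, 9^2≡81, 9^4≡61, 9^8≡21, 9^16≡41, 9^32≡81, 9^64≡61, 9^128≡21.
Since 208 = 16 + 64 + 128 in binary, 9^208 ≡ 41·61·21 ≡ 21 (mod 100).

21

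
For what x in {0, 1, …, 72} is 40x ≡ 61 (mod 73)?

7

The inverse of 40 mod 73 is 42 (since 40·42 = 1680 ≡ 1).
Multiplying both sides by 42: x ≡ 42·61 = 2562 ≡ 7 (mod 73).
Check: 40·7 = 280 = 3·73 + 61.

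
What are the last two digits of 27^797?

Square-and-reduce mod 100: 27^1≡27, 27^2≡29, 27^4≡41, 27^8≡81, 27^16≡61, 27^32≡21, 27^64≡41, 27^128≡81, 27^256≡61, 27^512≡21.
Since 797 = 1 + 4 + 8 + 16 + 256 + 512 in binary, 27^797 ≡ 27·41·81·61·61·21 ≡ 47 (mod 100).

47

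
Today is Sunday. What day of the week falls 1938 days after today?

1938 − 276·7 = 6, so 1938 ≡ 6 (mod 7).
Sunday + 6 days → Saturday.

Saturday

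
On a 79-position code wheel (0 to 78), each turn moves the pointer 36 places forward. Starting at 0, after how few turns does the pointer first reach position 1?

11

36⁻¹ ≡ 11 (mod 79) because 36·11 = 396 = 5·79 + 1.
Multiplying both sides by 11: x ≡ 11·1 = 11 ≡ 11 (mod 79).
Check: 36·11 = 396 = 5·79 + 1.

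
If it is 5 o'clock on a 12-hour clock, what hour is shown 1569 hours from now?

1569 mod 12 = 9 (since 130·12 = 1560).
5 + 9 → 2 on a 12-hour dial.

2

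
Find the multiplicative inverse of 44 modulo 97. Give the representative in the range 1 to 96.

86

97 = 2·44 + 9
44 = 4·9 + 8
9 = 1·8 + 1
8 = 8·1 + 0
Back-substituting gives 44·86 ≡ 1 (mod 97).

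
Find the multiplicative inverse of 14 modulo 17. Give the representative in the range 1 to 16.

14·11 = 154 = 9·17 + 1, so 14⁻¹ ≡ 11 (mod 17).

11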